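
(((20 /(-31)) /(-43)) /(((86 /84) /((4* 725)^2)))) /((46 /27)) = 95369400000 /1318337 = 72340.68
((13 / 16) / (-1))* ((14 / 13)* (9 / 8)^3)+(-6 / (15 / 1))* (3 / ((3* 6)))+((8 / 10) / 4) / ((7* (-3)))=-568583 / 430080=-1.32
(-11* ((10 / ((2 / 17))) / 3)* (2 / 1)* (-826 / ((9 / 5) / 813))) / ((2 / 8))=8371840400 / 9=930204488.89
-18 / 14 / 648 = -1 / 504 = -0.00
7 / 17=0.41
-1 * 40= -40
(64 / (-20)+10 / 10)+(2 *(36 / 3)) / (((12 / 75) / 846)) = 634489 / 5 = 126897.80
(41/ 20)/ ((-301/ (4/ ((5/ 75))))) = -123/ 301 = -0.41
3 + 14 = 17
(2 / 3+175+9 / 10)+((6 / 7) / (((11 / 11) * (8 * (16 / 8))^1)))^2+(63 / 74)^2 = 11417358079 / 64397760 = 177.29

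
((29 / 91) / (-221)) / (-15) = 29 / 301665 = 0.00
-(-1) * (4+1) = 5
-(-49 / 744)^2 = -2401 / 553536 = -0.00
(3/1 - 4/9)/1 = 2.56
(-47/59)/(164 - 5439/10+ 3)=470/222371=0.00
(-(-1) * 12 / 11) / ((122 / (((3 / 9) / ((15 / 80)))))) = 32 / 2013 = 0.02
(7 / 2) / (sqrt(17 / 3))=7 *sqrt(51) / 34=1.47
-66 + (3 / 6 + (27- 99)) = -275 / 2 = -137.50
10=10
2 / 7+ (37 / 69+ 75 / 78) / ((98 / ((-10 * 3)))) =-5063 / 29302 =-0.17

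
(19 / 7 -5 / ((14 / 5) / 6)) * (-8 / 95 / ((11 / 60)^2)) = 46080 / 2299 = 20.04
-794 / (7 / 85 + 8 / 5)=-67490 / 143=-471.96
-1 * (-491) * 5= 2455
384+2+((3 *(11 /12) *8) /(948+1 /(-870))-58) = 270540092 /824759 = 328.02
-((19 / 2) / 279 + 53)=-29593 / 558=-53.03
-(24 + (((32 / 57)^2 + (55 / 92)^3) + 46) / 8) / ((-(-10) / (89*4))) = -53708631453727 / 50599146240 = -1061.45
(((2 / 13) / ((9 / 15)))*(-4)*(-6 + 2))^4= 655360000 / 2313441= 283.28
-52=-52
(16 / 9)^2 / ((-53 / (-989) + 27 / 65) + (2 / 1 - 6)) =-1028560 / 1149147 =-0.90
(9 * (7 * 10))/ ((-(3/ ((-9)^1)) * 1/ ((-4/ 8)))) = -945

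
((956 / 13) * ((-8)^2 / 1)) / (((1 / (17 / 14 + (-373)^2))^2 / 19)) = 1102631652415551296 / 637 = 1730975906460834.06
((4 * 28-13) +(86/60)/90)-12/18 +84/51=4589831/45900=100.00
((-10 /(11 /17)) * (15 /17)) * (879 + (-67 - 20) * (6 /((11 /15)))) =-275850 /121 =-2279.75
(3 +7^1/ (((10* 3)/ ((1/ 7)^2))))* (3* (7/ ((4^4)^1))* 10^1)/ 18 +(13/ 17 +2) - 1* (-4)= 540647/ 78336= 6.90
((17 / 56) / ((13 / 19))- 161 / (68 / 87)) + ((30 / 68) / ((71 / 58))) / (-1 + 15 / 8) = -180246673 / 878696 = -205.13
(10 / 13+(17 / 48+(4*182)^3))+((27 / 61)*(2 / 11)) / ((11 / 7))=1777026622663841 / 4605744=385828353.17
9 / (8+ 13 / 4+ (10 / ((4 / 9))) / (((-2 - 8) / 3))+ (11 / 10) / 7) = 315 / 163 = 1.93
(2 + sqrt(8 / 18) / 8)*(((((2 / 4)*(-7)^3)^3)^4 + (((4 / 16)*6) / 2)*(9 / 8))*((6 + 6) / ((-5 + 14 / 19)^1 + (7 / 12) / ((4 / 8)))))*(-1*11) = 41565881008850068170136191560768475 / 722944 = 57495298403265077475068870000.00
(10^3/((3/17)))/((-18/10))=-85000/27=-3148.15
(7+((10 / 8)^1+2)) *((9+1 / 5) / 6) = 943 / 60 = 15.72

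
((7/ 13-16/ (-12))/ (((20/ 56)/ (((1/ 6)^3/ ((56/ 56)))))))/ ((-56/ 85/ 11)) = -13651/ 33696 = -0.41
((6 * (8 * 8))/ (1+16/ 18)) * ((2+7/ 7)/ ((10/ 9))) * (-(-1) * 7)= 326592/ 85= 3842.26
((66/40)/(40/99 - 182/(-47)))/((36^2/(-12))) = -5687/1591840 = -0.00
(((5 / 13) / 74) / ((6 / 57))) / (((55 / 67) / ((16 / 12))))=1273 / 15873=0.08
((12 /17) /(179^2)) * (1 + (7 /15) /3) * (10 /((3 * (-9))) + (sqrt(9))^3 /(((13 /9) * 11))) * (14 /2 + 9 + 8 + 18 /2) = 82096 /73534095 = 0.00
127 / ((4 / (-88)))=-2794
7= 7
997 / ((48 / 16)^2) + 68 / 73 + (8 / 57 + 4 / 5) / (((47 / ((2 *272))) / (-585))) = -3670088467 / 586701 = -6255.47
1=1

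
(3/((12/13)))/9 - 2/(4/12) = -5.64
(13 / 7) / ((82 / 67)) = 871 / 574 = 1.52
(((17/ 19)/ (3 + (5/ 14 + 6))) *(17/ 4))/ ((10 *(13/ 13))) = 2023/ 49780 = 0.04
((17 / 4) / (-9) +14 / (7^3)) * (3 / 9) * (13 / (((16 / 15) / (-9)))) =49465 / 3136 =15.77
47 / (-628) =-47 / 628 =-0.07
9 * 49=441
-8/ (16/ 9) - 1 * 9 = -27/ 2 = -13.50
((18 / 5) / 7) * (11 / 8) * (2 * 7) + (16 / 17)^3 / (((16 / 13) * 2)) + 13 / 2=411186 / 24565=16.74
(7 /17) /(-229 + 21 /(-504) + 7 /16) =-336 /186541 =-0.00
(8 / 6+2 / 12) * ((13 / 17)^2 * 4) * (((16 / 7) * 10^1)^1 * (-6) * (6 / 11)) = -5840640 / 22253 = -262.47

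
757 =757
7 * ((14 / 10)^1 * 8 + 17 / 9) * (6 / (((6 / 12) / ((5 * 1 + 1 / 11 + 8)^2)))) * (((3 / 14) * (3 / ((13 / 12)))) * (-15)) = -2638116864 / 1573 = -1677124.52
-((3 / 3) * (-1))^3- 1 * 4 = -3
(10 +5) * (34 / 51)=10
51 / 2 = 25.50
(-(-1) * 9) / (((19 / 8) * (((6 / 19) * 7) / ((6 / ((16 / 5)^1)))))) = 45 / 14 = 3.21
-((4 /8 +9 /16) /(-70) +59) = -66063 /1120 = -58.98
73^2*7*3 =111909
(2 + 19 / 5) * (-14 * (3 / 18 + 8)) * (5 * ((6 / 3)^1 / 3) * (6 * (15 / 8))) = -49735 / 2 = -24867.50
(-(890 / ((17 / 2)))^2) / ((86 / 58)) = -91883600 / 12427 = -7393.87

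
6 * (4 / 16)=3 / 2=1.50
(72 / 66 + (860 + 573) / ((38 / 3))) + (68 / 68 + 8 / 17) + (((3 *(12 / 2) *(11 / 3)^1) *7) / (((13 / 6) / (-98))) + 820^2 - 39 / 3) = 60194066245 / 92378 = 651606.08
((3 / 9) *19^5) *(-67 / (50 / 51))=-2820276761 / 50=-56405535.22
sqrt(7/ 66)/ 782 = sqrt(462)/ 51612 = 0.00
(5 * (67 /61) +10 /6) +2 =1676 /183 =9.16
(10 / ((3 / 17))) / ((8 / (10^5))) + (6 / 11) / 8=93500009 / 132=708333.40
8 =8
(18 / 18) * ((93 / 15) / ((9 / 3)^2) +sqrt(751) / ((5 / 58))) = 31 / 45 +58 * sqrt(751) / 5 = 318.58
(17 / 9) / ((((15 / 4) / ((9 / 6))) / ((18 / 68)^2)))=9 / 170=0.05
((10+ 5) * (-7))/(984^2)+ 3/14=483883/2259264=0.21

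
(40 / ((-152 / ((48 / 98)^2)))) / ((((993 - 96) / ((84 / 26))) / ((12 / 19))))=-69120 / 481300001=-0.00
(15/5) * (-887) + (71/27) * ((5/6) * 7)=-428597/162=-2645.66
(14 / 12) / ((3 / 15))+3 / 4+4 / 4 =91 / 12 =7.58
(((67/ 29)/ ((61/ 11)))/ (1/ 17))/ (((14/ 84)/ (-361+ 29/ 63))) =-569167412/ 37149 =-15321.20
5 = 5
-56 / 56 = -1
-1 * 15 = -15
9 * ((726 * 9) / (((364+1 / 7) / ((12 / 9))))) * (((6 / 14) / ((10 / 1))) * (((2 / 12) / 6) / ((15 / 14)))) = 15246 / 63725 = 0.24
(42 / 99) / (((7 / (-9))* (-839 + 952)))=-6 / 1243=-0.00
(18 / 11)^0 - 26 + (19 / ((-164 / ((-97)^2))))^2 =31958398041 / 26896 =1188221.22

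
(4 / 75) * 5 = 4 / 15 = 0.27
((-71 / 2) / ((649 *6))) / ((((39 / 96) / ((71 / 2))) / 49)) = -988036 / 25311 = -39.04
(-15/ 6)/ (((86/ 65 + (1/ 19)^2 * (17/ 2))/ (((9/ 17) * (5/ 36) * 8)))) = -1173250/ 1074349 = -1.09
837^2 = 700569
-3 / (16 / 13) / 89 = -39 / 1424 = -0.03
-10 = -10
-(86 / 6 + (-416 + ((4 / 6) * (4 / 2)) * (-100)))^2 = -286225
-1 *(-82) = 82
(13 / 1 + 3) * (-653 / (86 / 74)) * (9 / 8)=-434898 / 43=-10113.91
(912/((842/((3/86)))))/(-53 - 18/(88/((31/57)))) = -571824/803791303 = -0.00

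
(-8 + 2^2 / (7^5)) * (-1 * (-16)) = -2151232 / 16807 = -128.00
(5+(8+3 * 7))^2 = 1156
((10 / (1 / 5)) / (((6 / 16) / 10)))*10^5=400000000 / 3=133333333.33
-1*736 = -736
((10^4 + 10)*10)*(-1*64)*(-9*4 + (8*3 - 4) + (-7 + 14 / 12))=419619200 / 3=139873066.67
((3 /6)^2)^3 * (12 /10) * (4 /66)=1 /880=0.00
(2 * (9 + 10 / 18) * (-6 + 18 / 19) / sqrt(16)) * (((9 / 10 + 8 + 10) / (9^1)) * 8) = -405.56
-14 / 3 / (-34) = 7 / 51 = 0.14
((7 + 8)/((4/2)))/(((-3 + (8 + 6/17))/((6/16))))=765/1456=0.53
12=12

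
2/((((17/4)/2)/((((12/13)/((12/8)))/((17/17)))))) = 128/221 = 0.58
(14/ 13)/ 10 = 7/ 65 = 0.11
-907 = -907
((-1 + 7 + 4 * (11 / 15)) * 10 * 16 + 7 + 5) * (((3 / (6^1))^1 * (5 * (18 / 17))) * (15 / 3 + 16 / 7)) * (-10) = -1945800 / 7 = -277971.43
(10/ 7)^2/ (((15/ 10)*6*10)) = 10/ 441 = 0.02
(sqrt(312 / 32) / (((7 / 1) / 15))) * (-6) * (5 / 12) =-75 * sqrt(39) / 28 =-16.73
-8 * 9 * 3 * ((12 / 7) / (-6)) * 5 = 2160 / 7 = 308.57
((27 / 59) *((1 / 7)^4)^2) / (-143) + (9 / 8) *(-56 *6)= -378.00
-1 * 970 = -970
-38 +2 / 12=-227 / 6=-37.83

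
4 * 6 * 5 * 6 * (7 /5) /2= 504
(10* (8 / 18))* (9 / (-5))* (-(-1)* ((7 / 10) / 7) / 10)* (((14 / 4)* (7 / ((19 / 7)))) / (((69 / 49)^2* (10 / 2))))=-823543 / 11307375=-0.07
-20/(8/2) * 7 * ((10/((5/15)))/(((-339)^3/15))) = 0.00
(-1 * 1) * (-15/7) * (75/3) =375/7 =53.57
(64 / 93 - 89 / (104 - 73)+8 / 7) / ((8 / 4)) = -677 / 1302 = -0.52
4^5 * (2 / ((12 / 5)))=2560 / 3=853.33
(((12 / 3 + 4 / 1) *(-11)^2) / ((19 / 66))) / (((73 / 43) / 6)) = 16483104 / 1387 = 11884.00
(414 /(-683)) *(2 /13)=-828 /8879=-0.09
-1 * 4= -4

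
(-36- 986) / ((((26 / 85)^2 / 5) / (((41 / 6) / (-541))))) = 756854875 / 1097148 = 689.84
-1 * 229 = -229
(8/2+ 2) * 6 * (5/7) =180/7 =25.71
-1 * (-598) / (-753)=-598 / 753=-0.79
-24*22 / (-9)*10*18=10560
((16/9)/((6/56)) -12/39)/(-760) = -1429/66690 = -0.02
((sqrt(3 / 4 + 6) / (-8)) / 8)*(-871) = 2613*sqrt(3) / 128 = 35.36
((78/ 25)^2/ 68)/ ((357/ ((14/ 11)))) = 1014/ 1986875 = 0.00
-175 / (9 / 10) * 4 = -7000 / 9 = -777.78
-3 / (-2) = 3 / 2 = 1.50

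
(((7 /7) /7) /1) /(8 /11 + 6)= 11 /518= 0.02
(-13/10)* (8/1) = -52/5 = -10.40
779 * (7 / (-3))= -5453 / 3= -1817.67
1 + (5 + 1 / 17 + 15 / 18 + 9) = 1621 / 102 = 15.89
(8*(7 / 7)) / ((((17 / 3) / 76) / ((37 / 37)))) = 1824 / 17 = 107.29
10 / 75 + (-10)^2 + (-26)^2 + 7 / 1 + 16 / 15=3921 / 5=784.20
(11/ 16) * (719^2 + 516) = 5692247/ 16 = 355765.44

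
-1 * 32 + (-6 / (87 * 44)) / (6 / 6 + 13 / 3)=-32.00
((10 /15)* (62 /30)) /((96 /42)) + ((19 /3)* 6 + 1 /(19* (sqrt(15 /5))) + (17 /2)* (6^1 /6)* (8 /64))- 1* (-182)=sqrt(3) /57 + 159599 /720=221.70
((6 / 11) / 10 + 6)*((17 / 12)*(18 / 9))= 1887 / 110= 17.15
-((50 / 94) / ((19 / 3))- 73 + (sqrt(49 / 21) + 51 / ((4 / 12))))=-71515 / 893- sqrt(21) / 3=-81.61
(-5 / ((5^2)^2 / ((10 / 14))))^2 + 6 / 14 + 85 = 2616251 / 30625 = 85.43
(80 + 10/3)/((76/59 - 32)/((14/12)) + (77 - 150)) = -103250/123063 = -0.84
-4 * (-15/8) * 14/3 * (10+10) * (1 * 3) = 2100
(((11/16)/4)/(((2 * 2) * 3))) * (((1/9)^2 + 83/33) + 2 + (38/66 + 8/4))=6329/62208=0.10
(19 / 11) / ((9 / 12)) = 76 / 33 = 2.30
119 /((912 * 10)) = 119 /9120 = 0.01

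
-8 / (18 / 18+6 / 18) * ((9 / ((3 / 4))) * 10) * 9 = -6480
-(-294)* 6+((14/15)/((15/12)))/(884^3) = 11424222482407/6476316600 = 1764.00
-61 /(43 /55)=-3355 /43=-78.02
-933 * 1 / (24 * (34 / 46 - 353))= 7153 / 64816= 0.11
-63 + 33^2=1026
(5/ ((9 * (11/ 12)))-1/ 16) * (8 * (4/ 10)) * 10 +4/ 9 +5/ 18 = 3587/ 198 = 18.12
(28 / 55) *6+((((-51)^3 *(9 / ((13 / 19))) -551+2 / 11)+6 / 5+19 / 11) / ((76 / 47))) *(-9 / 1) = 505161087 / 52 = 9714636.29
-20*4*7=-560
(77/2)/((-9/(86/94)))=-3.91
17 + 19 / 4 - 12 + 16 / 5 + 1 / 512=33157 / 2560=12.95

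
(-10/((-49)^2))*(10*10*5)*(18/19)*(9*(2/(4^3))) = -0.55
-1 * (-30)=30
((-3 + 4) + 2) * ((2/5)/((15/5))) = 2/5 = 0.40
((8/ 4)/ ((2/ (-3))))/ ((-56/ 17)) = 51/ 56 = 0.91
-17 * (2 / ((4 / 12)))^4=-22032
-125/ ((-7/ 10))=1250/ 7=178.57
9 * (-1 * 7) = -63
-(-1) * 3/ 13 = 3/ 13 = 0.23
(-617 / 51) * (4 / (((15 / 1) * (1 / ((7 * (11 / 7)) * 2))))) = -54296 / 765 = -70.98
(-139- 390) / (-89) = 529 / 89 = 5.94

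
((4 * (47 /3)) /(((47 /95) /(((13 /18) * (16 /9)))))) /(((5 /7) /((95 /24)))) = 901.26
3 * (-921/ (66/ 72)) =-3014.18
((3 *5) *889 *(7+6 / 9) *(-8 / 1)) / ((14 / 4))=-233680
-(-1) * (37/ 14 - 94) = -1279/ 14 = -91.36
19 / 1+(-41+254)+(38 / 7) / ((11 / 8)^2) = 198936 / 847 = 234.87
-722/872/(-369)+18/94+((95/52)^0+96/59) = 1258470397/446131332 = 2.82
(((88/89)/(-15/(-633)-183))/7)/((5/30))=-6963/1503299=-0.00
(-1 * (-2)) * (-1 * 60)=-120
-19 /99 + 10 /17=667 /1683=0.40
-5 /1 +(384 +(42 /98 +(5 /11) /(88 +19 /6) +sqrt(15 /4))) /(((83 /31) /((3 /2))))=93 * sqrt(15) /332 +1470893231 /6991754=211.46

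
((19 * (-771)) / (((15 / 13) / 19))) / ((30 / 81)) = -32564727 / 50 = -651294.54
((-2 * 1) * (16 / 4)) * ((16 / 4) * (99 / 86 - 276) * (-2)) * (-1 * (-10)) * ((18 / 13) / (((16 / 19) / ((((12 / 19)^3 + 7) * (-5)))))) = 2116310430600 / 201799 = 10487219.61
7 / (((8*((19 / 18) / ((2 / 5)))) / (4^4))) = 8064 / 95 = 84.88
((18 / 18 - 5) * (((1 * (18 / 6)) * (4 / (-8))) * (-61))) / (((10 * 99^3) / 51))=-1037 / 539055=-0.00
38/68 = 19/34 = 0.56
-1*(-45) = 45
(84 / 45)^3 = 21952 / 3375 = 6.50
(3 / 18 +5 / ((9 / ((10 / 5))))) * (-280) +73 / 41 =-356.00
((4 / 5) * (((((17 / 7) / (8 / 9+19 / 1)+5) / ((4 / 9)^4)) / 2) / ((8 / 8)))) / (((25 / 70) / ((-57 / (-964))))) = 1200092193 / 138044800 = 8.69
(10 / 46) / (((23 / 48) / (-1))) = -240 / 529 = -0.45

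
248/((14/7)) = 124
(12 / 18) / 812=1 / 1218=0.00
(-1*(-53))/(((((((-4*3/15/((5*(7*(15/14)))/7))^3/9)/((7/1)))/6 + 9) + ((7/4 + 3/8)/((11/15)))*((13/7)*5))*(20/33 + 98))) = 767004820312500/51240162969017417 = 0.01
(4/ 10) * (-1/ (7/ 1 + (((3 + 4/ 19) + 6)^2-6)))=-361/ 77465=-0.00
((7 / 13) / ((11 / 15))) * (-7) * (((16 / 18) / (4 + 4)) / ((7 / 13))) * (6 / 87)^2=-140 / 27753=-0.01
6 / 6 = 1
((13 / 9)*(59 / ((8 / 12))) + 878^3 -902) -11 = 676835366.83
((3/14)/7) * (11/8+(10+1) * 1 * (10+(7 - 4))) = 495/112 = 4.42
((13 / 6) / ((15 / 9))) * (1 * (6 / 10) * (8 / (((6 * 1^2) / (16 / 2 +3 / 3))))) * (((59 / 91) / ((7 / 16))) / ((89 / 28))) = 67968 / 15575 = 4.36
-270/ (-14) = 135/ 7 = 19.29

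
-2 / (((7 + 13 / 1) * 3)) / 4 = -1 / 120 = -0.01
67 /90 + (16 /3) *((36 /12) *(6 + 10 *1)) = 23107 /90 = 256.74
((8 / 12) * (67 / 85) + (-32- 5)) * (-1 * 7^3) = 3190243 / 255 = 12510.76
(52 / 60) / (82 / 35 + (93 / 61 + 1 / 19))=105469 / 477054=0.22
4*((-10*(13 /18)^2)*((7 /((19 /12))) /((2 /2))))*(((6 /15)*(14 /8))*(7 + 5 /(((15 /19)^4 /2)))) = -10981169108 /5194125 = -2114.15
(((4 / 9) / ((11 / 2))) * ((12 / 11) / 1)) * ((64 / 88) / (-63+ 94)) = 256 / 123783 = 0.00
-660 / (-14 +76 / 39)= 2574 / 47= 54.77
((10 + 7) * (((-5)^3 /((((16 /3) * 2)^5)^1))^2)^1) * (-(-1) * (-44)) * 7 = -1207736578125 /281474976710656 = -0.00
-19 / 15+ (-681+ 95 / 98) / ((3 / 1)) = -335077 / 1470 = -227.94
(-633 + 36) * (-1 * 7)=4179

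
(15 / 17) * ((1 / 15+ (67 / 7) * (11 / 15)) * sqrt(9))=2232 / 119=18.76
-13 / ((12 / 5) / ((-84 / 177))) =455 / 177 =2.57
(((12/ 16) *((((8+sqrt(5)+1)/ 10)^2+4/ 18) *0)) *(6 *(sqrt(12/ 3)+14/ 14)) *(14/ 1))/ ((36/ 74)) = 0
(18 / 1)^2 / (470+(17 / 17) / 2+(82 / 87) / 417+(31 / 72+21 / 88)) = 517193424 / 752119681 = 0.69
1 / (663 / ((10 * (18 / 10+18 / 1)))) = 66 / 221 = 0.30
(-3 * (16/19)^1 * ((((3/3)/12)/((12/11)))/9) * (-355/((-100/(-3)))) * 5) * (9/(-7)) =-781/532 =-1.47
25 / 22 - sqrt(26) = 25 / 22 - sqrt(26) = -3.96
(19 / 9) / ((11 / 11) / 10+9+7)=190 / 1449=0.13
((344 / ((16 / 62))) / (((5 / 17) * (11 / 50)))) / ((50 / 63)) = 1427643 / 55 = 25957.15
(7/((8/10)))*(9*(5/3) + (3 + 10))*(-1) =-245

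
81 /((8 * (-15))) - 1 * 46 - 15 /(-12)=-1817 /40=-45.42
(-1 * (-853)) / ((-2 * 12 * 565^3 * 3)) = -853 / 12986073000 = -0.00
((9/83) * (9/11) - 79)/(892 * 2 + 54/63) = -252161/5703511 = -0.04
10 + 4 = 14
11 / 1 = 11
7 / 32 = 0.22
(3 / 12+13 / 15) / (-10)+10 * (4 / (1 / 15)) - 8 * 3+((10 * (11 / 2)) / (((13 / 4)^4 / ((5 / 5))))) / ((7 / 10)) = 69165856091 / 119956200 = 576.59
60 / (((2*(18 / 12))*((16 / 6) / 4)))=30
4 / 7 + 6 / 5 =1.77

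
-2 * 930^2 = -1729800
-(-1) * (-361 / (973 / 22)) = -7942 / 973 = -8.16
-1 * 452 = -452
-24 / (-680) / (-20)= -3 / 1700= -0.00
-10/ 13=-0.77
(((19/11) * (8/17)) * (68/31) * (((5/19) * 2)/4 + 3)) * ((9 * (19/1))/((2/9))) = 4296.56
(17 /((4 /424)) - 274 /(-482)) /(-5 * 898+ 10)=-434419 /1079680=-0.40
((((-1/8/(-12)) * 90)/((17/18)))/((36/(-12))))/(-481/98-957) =2205/6410156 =0.00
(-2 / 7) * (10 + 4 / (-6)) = -8 / 3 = -2.67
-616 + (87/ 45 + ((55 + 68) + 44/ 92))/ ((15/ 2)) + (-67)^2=20129309/ 5175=3889.72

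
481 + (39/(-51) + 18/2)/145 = 237161/493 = 481.06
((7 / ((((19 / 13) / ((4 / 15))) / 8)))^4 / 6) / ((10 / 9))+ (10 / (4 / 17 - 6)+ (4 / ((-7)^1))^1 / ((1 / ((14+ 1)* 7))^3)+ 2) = -355532485353972809 / 538795884375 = -659864.89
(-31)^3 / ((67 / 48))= -1429968 / 67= -21342.81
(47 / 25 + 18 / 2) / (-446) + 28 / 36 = 37801 / 50175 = 0.75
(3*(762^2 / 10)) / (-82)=-2124.31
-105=-105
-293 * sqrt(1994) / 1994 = -6.56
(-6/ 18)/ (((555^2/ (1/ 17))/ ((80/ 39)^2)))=-256/ 955752291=-0.00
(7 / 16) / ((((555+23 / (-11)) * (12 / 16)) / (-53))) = -4081 / 72984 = -0.06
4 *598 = 2392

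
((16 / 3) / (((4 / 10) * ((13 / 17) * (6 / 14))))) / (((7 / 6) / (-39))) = -1360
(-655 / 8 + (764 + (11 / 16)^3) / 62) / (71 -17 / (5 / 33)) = 88308225 / 52314112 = 1.69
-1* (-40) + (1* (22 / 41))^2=67724 / 1681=40.29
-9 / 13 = -0.69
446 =446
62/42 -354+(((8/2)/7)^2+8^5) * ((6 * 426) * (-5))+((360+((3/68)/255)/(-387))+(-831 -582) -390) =-418781008.59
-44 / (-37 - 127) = 11 / 41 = 0.27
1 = 1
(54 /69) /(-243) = -0.00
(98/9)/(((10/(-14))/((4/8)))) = -343/45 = -7.62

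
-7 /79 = -0.09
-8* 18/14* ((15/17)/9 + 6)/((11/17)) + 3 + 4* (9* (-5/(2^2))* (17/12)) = -48567/308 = -157.69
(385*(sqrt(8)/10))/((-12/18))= -231*sqrt(2)/2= -163.34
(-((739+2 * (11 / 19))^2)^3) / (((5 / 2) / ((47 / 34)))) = -363551313864215149056367823 / 3998899885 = -90912832108627582.97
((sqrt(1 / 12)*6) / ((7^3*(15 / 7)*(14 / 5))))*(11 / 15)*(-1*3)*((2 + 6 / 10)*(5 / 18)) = -143*sqrt(3) / 185220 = -0.00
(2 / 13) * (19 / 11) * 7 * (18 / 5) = 4788 / 715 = 6.70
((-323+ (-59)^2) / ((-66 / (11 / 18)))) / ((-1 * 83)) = 1579 / 4482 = 0.35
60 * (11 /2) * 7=2310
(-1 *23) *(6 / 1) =-138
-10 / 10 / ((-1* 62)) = 1 / 62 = 0.02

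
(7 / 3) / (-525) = -1 / 225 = -0.00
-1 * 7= -7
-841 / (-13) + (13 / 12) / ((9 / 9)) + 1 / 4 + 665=28510 / 39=731.03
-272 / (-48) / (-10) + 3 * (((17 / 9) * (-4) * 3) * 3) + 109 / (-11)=-70777 / 330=-214.48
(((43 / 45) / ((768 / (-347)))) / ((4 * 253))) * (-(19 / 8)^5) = 36945873179 / 1146051624960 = 0.03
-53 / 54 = -0.98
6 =6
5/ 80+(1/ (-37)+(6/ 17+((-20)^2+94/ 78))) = 157623859/ 392496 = 401.59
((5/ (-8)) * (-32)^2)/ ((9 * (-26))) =320/ 117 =2.74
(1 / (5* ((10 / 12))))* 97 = 582 / 25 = 23.28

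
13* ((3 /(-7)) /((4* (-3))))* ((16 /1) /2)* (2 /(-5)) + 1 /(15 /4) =-128 /105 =-1.22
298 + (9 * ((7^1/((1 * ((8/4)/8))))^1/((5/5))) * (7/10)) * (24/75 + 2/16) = 188249/500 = 376.50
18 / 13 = 1.38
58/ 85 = 0.68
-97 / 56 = -1.73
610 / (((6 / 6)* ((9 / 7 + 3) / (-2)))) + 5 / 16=-284.35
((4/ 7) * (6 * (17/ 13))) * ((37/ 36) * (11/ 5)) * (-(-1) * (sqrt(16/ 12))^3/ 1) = 110704 * sqrt(3)/ 12285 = 15.61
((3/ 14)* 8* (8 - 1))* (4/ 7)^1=48/ 7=6.86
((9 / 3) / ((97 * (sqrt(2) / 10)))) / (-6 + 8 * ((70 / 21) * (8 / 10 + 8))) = 45 * sqrt(2) / 66542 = 0.00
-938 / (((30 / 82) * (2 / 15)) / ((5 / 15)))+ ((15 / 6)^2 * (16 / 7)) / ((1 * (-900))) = -403810 / 63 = -6409.68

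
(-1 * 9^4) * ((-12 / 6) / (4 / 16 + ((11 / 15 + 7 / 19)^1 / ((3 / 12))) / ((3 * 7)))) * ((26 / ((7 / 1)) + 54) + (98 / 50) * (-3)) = 81416288808 / 55045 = 1479086.00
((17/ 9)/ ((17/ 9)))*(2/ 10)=1/ 5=0.20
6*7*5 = 210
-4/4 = -1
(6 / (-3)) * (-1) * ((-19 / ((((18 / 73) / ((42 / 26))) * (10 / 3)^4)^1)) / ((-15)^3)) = 0.00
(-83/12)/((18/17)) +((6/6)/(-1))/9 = -1435/216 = -6.64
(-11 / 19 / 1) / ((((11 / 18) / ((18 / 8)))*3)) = -27 / 38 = -0.71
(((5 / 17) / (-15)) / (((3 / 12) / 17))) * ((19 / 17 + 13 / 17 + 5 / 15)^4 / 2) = -326094722 / 20295603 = -16.07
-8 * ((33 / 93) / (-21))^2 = -968 / 423801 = -0.00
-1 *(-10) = 10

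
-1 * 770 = -770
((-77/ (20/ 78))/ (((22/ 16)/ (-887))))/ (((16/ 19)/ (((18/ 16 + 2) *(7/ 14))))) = 359442.89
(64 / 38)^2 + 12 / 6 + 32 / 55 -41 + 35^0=-686618 / 19855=-34.58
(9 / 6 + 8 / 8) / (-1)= -5 / 2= -2.50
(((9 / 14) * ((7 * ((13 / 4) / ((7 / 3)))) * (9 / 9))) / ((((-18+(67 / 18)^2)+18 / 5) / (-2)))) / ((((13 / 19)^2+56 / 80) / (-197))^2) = 71896706412979500 / 109917273109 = 654098.34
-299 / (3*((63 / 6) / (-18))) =1196 / 7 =170.86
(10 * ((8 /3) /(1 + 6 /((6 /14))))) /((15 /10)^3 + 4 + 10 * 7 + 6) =128 /6003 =0.02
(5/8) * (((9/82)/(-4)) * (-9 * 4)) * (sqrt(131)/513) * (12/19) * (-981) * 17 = -145.08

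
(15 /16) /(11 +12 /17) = 255 /3184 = 0.08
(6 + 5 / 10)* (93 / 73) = 1209 / 146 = 8.28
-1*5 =-5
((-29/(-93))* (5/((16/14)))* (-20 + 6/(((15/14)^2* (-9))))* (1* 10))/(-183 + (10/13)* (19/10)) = 9165247/5925960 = 1.55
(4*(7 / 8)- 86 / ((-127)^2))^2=12708278361 / 1040578564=12.21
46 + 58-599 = -495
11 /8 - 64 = -501 /8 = -62.62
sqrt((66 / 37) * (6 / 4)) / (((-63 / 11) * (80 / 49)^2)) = -0.11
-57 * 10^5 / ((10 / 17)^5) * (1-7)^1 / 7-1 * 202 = 485589680 / 7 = 69369954.29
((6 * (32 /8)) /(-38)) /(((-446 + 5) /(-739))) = -2956 /2793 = -1.06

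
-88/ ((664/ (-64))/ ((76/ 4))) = 161.16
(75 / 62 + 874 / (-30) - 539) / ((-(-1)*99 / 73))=-38488447 / 92070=-418.03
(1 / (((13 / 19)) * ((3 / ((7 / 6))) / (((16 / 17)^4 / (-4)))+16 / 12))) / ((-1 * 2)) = 1634304 / 26333983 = 0.06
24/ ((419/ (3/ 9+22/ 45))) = 296/ 6285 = 0.05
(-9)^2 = 81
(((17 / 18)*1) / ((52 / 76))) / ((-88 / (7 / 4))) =-2261 / 82368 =-0.03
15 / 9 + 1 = 2.67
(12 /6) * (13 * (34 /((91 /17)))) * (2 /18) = 1156 /63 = 18.35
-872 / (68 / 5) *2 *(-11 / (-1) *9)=-215820 / 17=-12695.29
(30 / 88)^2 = 225 / 1936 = 0.12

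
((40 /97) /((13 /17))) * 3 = 2040 /1261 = 1.62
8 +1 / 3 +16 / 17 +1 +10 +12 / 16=4289 / 204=21.02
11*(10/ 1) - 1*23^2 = -419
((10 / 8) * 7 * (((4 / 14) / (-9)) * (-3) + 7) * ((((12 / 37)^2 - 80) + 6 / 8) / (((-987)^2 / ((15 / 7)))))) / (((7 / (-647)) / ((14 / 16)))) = 1044519274775 / 1194939075456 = 0.87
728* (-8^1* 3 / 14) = -1248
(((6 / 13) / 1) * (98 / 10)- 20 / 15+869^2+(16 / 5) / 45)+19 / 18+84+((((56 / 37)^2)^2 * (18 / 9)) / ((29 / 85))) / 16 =80044399695409723 / 105983804550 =755251.24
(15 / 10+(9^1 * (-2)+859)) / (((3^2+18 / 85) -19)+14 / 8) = -286450 / 2733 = -104.81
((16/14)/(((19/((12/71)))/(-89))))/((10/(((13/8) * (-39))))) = 270738/47215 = 5.73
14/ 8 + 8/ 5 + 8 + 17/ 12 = 383/ 30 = 12.77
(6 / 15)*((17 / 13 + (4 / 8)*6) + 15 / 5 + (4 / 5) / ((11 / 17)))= 12218 / 3575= 3.42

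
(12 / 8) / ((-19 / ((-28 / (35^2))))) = 6 / 3325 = 0.00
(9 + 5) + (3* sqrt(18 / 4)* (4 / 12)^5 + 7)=sqrt(2) / 54 + 21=21.03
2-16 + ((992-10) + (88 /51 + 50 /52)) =1287131 /1326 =970.69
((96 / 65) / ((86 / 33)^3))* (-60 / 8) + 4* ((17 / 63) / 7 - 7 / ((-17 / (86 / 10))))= 530525995694 / 38744158635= 13.69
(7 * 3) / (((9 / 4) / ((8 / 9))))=224 / 27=8.30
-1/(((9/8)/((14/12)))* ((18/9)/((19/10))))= -133/135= -0.99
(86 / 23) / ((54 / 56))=2408 / 621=3.88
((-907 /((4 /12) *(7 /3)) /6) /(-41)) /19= 2721 /10906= 0.25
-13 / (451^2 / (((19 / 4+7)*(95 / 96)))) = -58045 / 78105984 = -0.00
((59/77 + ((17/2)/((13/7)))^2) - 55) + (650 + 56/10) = 161963561/260260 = 622.31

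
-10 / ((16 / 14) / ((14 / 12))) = -245 / 24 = -10.21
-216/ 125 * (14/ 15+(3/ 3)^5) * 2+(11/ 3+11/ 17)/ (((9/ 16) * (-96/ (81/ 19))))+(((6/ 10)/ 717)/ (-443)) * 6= -150091265696/ 21373919375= -7.02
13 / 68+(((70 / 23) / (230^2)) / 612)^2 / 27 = 0.19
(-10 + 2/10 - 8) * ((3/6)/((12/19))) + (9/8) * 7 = -373/60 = -6.22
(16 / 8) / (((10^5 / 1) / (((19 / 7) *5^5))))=19 / 112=0.17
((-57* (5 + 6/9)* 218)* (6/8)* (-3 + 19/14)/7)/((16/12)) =7287849/784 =9295.73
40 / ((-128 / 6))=-15 / 8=-1.88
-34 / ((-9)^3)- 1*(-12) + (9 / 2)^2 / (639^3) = 12572697689 / 1043668476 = 12.05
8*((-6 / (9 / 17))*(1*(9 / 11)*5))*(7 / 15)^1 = -1904 / 11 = -173.09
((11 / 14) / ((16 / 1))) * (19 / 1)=209 / 224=0.93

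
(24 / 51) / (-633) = -8 / 10761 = -0.00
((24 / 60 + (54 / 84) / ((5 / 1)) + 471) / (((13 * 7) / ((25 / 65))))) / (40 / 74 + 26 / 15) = 1409145 / 1607788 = 0.88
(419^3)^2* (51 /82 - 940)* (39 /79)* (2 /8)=-16255600021149467860011 /25912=-627338685595456462.64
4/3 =1.33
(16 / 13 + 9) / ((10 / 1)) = 133 / 130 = 1.02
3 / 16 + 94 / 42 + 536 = 180911 / 336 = 538.43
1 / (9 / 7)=7 / 9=0.78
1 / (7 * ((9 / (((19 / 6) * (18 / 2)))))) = 19 / 42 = 0.45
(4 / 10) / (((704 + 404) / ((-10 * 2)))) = -2 / 277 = -0.01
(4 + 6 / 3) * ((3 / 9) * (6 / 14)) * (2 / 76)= 0.02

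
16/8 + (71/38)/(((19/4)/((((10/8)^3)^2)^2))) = 23390559351/3028287488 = 7.72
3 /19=0.16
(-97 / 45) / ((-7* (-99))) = -97 / 31185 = -0.00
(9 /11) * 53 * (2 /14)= 477 /77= 6.19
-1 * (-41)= 41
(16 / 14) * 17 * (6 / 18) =136 / 21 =6.48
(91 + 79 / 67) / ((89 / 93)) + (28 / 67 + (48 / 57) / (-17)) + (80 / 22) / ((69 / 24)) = 47732619796 / 487290397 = 97.96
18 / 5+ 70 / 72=823 / 180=4.57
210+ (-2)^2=214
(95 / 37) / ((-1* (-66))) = 95 / 2442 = 0.04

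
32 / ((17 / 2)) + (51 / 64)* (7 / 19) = 83893 / 20672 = 4.06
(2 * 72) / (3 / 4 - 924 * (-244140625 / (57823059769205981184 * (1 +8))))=567717314097658724352 / 2956861012634290231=192.00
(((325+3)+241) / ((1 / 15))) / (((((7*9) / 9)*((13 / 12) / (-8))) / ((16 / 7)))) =-13109760 / 637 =-20580.47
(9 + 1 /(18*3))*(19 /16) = 9253 /864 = 10.71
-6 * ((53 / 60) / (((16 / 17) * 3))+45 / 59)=-182759 / 28320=-6.45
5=5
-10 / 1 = -10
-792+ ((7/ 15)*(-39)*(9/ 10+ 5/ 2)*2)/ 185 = -3666094/ 4625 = -792.67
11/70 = 0.16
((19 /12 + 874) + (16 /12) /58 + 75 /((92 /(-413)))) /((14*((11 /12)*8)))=539191 /102718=5.25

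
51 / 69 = 17 / 23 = 0.74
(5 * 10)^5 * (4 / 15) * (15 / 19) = 65789473.68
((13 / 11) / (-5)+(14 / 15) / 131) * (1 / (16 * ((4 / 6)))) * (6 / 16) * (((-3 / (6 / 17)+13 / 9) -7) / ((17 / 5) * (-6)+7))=-113965 / 13481472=-0.01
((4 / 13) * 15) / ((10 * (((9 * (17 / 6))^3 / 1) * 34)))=8 / 9771957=0.00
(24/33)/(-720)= -1/990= -0.00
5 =5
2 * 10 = 20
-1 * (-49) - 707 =-658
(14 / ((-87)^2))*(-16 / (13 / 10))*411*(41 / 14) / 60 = -0.46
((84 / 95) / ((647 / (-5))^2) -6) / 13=-0.46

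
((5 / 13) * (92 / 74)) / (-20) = -23 / 962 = -0.02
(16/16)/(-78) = -1/78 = -0.01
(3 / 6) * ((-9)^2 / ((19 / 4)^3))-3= -17985 / 6859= -2.62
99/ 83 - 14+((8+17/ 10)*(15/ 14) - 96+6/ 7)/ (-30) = -33141/ 3320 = -9.98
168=168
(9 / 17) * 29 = 261 / 17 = 15.35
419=419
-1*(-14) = 14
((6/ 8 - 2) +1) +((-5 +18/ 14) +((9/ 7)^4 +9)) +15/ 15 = 84211/ 9604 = 8.77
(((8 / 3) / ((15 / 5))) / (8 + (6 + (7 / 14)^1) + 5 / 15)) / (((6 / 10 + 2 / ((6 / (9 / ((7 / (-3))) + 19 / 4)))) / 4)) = 8960 / 33553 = 0.27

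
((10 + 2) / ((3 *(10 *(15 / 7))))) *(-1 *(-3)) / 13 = 14 / 325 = 0.04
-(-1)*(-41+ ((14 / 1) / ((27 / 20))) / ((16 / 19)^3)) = -326719 / 13824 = -23.63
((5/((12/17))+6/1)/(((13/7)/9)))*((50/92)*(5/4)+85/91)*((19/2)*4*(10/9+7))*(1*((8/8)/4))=1960919795/248768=7882.52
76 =76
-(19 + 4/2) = -21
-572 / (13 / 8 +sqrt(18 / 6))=59488 / 23-36608*sqrt(3) / 23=-170.39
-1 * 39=-39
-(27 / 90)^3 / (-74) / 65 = 27 / 4810000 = 0.00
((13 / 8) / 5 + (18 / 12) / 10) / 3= 19 / 120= 0.16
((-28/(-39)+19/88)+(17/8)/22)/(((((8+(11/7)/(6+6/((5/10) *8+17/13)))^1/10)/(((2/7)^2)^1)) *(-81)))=-263630/208680381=-0.00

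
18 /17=1.06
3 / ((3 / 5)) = 5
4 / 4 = 1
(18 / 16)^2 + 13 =913 / 64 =14.27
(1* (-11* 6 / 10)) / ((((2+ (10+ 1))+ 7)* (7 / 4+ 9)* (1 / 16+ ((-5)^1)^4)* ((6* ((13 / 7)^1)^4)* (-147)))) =4312 / 921184359225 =0.00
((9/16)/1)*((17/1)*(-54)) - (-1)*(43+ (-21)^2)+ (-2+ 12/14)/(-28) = -12675/392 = -32.33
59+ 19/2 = 137/2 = 68.50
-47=-47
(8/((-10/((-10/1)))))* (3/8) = 3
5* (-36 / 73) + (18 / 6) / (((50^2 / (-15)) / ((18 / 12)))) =-181971 / 73000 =-2.49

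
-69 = -69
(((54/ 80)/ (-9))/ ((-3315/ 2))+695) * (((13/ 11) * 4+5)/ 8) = 1643466607/ 1944800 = 845.06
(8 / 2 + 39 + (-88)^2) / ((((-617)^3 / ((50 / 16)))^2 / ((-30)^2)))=1095046875 / 882736260944364304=0.00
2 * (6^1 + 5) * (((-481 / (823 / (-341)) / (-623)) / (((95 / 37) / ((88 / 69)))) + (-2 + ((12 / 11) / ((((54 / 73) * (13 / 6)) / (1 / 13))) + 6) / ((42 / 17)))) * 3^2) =10903888416346 / 189332874185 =57.59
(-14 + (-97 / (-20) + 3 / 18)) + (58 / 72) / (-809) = -654149 / 72810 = -8.98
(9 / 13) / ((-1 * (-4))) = 9 / 52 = 0.17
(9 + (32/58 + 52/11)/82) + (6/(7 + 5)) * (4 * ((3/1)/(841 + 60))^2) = 96241679375/10617545279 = 9.06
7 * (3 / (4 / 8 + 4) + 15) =329 / 3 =109.67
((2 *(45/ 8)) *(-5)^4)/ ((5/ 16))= 22500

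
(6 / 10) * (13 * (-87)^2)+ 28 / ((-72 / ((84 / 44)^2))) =71434507 / 1210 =59036.78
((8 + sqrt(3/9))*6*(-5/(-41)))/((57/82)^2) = 1640*sqrt(3)/3249 + 13120/1083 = 12.99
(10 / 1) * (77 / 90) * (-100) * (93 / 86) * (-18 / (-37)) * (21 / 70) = -135.03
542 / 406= 271 / 203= 1.33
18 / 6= 3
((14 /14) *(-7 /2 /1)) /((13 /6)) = -21 /13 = -1.62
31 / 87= 0.36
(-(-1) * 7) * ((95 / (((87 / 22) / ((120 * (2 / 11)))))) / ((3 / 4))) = 425600 / 87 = 4891.95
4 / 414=2 / 207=0.01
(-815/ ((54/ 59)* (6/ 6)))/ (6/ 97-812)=4664245/ 4252932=1.10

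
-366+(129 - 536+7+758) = -8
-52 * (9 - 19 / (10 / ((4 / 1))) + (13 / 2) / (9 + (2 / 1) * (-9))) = -1586 / 45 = -35.24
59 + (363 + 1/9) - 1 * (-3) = 3826/9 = 425.11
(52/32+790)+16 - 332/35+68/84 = 671117/840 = 798.95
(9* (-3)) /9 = -3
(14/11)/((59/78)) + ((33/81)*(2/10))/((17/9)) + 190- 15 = 29247224/165495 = 176.73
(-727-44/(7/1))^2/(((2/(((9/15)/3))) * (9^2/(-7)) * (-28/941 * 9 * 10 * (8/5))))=2754797261/2540160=1084.50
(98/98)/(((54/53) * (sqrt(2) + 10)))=265/2646 - 53 * sqrt(2)/5292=0.09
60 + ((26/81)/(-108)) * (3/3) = 262427/4374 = 60.00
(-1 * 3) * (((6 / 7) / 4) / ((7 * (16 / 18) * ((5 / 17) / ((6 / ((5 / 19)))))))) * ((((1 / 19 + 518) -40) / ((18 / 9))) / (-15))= 12507291 / 98000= 127.63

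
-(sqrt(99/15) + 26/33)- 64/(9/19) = -13454/99- sqrt(165)/5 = -138.47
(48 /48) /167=1 /167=0.01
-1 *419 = -419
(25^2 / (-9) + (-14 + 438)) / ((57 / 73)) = 232943 / 513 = 454.08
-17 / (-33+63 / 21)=17 / 30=0.57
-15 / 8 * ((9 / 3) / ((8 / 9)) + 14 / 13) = -6945 / 832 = -8.35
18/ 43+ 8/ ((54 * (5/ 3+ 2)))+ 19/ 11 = 2.19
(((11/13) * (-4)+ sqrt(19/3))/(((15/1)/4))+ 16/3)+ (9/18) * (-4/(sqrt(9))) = 4 * sqrt(57)/45+ 734/195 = 4.44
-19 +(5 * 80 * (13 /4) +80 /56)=8977 /7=1282.43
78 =78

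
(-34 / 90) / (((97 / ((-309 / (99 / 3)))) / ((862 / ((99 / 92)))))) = 138861304 / 4753485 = 29.21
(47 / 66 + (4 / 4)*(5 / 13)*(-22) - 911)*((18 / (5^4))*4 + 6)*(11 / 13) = -38626063 / 8125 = -4753.98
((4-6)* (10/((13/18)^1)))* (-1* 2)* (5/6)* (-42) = -25200/13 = -1938.46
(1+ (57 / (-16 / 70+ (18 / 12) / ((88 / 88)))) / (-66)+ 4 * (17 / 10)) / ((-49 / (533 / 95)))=-0.82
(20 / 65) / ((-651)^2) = 4 / 5509413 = 0.00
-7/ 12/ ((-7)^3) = 1/ 588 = 0.00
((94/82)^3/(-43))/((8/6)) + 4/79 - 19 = -17770660815/936498548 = -18.98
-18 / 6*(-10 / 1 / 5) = 6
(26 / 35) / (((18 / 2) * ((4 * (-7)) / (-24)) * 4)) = 13 / 735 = 0.02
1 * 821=821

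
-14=-14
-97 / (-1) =97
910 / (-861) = -130 / 123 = -1.06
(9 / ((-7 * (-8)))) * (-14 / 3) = -3 / 4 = -0.75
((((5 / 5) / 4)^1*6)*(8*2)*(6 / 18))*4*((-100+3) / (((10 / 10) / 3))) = -9312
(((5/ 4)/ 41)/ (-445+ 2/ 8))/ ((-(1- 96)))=-1/ 1385841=-0.00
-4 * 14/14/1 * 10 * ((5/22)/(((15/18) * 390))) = -4/143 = -0.03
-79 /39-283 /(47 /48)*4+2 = -2119151 /1833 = -1156.11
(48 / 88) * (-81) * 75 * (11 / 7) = -36450 / 7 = -5207.14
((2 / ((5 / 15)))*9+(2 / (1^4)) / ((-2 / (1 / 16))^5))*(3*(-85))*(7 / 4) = -1617155848455 / 67108864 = -24097.50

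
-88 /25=-3.52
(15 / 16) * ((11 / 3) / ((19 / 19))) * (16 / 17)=55 / 17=3.24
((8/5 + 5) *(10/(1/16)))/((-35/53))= -55968/35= -1599.09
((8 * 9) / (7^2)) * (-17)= -1224 / 49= -24.98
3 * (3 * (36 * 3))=972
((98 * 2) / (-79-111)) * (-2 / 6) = 98 / 285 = 0.34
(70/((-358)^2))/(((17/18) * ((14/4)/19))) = 1710/544697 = 0.00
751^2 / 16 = 564001 / 16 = 35250.06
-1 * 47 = -47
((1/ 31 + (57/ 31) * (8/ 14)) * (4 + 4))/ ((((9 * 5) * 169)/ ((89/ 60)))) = 8366/ 4950855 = 0.00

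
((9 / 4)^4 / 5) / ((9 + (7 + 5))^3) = 243 / 439040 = 0.00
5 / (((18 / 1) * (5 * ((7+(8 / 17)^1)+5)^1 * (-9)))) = -17 / 34344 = -0.00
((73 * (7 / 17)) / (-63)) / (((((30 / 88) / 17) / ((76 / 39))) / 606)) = -49310624 / 1755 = -28097.22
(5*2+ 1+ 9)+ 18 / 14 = 149 / 7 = 21.29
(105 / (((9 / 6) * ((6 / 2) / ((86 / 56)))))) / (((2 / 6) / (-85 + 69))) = -1720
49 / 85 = 0.58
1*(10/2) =5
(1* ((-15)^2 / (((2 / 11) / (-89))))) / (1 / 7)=-1541925 / 2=-770962.50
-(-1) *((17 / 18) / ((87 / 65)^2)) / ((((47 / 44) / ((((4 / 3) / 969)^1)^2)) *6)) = 0.00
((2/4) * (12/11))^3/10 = 108/6655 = 0.02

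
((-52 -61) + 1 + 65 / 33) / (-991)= 3631 / 32703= 0.11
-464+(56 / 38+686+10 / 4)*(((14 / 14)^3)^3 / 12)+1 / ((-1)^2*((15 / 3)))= -926369 / 2280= -406.30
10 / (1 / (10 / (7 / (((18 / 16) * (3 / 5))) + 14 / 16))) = 21600 / 2429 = 8.89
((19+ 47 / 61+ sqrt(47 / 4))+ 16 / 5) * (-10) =-14012 / 61 - 5 * sqrt(47) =-263.98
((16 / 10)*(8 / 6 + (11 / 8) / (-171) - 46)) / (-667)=12223 / 114057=0.11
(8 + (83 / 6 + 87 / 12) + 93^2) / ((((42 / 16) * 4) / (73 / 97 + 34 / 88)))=46019087 / 48888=941.32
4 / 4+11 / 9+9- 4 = 65 / 9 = 7.22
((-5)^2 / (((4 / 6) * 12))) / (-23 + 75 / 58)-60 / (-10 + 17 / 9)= 2666515 / 367628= 7.25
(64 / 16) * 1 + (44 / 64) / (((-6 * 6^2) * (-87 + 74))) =179723 / 44928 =4.00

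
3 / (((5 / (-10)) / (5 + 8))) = -78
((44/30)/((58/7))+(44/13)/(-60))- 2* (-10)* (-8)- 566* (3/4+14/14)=-13010791/11310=-1150.38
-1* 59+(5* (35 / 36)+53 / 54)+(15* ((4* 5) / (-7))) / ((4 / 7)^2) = -4979 / 27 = -184.41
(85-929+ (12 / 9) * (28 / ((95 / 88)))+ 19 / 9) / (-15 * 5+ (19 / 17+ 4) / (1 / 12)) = 11734199 / 197505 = 59.41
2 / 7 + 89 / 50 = 723 / 350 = 2.07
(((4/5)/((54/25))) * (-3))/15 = -2/27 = -0.07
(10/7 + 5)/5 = 9/7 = 1.29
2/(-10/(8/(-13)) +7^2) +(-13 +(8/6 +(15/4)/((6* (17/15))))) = -393457/35496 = -11.08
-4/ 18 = -0.22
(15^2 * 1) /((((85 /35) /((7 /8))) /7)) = 77175 /136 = 567.46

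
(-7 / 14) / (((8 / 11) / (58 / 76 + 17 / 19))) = -1.14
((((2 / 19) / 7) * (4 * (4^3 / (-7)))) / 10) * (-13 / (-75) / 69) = -3328 / 24089625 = -0.00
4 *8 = 32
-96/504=-4/21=-0.19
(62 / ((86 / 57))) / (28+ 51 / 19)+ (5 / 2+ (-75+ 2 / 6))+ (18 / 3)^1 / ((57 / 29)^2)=-1253853121 / 18099818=-69.27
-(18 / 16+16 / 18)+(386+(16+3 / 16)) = 57625 / 144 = 400.17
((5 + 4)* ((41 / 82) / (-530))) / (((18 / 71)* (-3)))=71 / 6360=0.01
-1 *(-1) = 1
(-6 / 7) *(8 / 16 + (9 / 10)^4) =-34683 / 35000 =-0.99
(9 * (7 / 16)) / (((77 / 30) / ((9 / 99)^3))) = 135 / 117128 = 0.00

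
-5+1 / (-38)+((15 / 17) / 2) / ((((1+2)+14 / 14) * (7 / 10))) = -44033 / 9044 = -4.87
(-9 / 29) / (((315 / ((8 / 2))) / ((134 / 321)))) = -536 / 325815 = -0.00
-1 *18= -18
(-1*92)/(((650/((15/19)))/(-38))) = 276/65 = 4.25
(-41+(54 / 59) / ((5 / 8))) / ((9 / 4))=-46652 / 2655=-17.57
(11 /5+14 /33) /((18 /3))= 433 /990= 0.44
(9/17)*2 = 18/17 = 1.06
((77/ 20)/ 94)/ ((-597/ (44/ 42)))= -121/ 1683540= -0.00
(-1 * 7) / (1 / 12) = -84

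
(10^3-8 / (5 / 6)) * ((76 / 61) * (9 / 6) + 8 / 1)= 2981104 / 305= 9774.11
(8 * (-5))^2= 1600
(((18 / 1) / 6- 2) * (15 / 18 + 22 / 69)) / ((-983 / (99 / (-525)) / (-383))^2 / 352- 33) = -1490095026288 / 41997940938553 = -0.04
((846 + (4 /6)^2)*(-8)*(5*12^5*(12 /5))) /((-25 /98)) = 1981536141312 /25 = 79261445652.48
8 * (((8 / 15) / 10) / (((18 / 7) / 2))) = 224 / 675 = 0.33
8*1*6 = 48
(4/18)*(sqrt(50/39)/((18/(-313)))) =-1565*sqrt(78)/3159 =-4.38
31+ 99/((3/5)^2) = 306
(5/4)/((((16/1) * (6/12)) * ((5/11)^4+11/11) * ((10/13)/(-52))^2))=418161601/610640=684.79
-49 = -49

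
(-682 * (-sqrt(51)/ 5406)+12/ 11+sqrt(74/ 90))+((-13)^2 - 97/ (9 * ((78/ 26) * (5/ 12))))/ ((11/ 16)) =341 * sqrt(51)/ 2703+sqrt(185)/ 15+116012/ 495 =236.18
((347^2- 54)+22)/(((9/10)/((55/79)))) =66207350/711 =93118.64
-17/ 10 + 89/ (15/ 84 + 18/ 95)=26413/ 110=240.12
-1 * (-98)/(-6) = -49/3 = -16.33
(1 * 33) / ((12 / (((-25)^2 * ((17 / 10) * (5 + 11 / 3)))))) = 303875 / 12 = 25322.92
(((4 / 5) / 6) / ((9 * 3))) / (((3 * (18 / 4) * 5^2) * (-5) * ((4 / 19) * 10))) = -19 / 13668750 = -0.00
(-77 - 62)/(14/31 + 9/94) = -405046/1595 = -253.95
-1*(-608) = 608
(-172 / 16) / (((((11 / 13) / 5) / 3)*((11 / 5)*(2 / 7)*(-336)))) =13975 / 15488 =0.90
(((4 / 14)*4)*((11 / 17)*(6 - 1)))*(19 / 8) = 1045 / 119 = 8.78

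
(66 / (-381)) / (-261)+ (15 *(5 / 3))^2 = 20716897 / 33147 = 625.00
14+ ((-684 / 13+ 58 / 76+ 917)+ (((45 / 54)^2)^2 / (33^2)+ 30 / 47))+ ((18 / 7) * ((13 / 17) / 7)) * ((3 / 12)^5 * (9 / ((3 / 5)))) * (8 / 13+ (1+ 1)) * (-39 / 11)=11300618657769989 / 12845285316864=879.75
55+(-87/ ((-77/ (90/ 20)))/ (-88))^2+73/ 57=589205652505/ 10468432128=56.28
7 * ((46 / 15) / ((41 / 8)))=2576 / 615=4.19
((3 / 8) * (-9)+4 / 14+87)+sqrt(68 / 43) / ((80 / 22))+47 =11 * sqrt(731) / 860+7331 / 56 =131.26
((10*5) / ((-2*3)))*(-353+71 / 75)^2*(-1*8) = 5577369728 / 675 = 8262769.97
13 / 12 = 1.08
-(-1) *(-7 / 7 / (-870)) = 1 / 870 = 0.00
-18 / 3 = -6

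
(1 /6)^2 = 0.03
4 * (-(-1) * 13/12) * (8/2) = 52/3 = 17.33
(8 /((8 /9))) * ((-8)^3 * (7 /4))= -8064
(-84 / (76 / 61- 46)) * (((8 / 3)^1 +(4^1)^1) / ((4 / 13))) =122 / 3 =40.67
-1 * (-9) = 9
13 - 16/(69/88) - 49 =-3892/69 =-56.41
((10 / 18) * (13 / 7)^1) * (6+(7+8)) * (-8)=-520 / 3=-173.33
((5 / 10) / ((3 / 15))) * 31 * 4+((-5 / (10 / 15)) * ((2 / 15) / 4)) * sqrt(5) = 310-sqrt(5) / 4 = 309.44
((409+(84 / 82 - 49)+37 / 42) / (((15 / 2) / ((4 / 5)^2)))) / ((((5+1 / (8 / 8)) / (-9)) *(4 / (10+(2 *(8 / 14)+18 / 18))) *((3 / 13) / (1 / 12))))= -137727421 / 2712150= -50.78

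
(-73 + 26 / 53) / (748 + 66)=-3843 / 43142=-0.09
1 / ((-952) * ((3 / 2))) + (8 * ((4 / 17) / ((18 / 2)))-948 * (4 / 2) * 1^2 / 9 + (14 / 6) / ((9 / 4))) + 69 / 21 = -206.14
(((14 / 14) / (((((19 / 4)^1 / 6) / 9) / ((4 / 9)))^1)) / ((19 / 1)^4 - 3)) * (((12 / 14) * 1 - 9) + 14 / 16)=-2442 / 8666147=-0.00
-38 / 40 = -19 / 20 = -0.95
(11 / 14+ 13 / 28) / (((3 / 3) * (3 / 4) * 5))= 1 / 3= 0.33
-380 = -380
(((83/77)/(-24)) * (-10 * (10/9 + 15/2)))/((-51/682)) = -1994075/38556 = -51.72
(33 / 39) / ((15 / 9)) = 33 / 65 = 0.51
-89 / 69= -1.29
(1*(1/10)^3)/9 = 1/9000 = 0.00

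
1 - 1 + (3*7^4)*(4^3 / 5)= 92198.40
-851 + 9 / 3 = -848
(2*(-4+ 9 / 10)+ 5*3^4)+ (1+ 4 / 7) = 14013 / 35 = 400.37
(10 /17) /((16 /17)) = 5 /8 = 0.62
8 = 8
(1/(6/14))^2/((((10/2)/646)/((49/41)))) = 1551046/1845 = 840.68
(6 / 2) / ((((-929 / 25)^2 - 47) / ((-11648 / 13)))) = -840000 / 416833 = -2.02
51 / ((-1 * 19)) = -51 / 19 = -2.68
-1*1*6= -6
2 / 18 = 1 / 9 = 0.11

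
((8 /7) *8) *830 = 53120 /7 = 7588.57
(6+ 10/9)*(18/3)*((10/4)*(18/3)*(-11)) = -7040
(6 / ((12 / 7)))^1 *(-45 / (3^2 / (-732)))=12810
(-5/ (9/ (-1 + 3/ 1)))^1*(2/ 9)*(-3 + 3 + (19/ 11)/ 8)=-95/ 1782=-0.05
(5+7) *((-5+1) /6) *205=-1640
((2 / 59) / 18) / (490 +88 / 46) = 23 / 6007734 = 0.00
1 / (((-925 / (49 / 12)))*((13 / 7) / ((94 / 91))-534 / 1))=2303 / 277649850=0.00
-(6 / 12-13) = 25 / 2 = 12.50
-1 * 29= -29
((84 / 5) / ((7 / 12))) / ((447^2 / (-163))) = -2608 / 111005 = -0.02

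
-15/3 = -5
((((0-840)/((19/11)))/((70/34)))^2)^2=405705964916736/130321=3113128083.09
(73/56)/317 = 73/17752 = 0.00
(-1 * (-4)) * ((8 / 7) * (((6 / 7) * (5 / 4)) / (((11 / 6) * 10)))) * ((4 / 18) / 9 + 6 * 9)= 70016 / 4851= 14.43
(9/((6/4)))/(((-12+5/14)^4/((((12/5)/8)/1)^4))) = 1166886/441194850625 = 0.00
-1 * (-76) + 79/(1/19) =1577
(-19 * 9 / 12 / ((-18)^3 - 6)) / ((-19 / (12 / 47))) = -3 / 91462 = -0.00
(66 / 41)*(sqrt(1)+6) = 462 / 41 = 11.27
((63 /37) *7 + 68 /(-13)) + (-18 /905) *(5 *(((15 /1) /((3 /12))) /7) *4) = 1998019 /609427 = 3.28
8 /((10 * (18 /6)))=4 /15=0.27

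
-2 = -2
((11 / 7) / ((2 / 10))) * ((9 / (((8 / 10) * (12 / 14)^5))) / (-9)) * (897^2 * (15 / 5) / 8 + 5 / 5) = -6405104.27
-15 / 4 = -3.75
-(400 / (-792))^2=-2500 / 9801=-0.26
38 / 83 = 0.46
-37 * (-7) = 259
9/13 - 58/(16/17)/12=-5545/1248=-4.44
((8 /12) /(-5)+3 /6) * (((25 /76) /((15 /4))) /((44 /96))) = 4 /57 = 0.07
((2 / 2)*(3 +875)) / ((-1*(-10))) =439 / 5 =87.80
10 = 10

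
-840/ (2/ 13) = -5460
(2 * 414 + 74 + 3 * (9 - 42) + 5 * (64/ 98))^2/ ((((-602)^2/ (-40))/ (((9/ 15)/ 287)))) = -9364818294/ 62431971287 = -0.15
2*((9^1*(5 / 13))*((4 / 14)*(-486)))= -87480 / 91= -961.32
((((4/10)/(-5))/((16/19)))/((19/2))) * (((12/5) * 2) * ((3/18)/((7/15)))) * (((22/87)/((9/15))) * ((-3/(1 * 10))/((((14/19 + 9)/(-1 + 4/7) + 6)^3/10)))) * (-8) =32593968/878506024655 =0.00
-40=-40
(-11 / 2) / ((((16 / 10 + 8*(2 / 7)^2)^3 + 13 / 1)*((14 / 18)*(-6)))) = 0.05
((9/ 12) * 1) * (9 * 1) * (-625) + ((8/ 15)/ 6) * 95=-151571/ 36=-4210.31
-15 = -15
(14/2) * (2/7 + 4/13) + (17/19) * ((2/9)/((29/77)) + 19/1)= 1397759/64467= 21.68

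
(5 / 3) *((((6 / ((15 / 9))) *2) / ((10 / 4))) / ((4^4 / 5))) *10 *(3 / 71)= 45 / 1136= 0.04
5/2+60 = 125/2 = 62.50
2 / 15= 0.13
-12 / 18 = -2 / 3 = -0.67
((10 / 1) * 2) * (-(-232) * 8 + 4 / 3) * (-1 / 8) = -13930 / 3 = -4643.33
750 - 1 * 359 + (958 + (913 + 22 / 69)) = 156100 / 69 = 2262.32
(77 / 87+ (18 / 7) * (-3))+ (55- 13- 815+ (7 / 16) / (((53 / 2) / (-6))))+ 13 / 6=-33471749 / 43036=-777.76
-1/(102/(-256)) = 128/51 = 2.51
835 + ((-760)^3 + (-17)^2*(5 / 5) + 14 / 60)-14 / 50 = -65846231407 / 150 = -438974876.05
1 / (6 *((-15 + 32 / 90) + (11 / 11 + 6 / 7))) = -105 / 8056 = -0.01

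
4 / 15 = 0.27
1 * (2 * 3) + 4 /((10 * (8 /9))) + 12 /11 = 1659 /220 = 7.54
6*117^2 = 82134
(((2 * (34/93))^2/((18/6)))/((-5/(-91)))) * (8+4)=38.92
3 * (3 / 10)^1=9 / 10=0.90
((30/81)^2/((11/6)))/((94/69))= 2300/41877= 0.05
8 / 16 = 1 / 2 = 0.50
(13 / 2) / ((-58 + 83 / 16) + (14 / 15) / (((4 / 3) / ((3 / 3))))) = -520 / 4169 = -0.12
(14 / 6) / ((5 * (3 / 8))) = 56 / 45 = 1.24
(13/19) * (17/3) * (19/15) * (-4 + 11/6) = -2873/270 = -10.64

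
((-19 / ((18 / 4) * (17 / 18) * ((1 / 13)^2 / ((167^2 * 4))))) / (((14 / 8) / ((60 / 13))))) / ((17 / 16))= -423234539520 / 2023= -209211339.36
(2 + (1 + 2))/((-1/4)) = -20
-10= -10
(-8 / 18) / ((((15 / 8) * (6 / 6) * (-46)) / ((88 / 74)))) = 704 / 114885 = 0.01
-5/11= -0.45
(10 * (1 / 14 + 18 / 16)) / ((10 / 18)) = 603 / 28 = 21.54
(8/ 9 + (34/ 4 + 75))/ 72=1519/ 1296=1.17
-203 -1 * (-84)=-119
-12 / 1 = -12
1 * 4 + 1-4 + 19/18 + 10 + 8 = 20.06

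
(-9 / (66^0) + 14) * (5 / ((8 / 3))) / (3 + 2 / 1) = 15 / 8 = 1.88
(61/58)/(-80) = -61/4640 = -0.01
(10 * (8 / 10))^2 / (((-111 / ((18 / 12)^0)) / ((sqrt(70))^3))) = -4480 * sqrt(70) / 111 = -337.68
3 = 3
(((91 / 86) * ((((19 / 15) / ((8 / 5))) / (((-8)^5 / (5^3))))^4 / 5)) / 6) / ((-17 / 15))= -2895315185546875 / 1118464167268778250992615424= -0.00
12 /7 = 1.71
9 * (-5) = -45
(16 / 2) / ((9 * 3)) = 8 / 27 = 0.30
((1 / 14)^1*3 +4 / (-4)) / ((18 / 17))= -187 / 252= -0.74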